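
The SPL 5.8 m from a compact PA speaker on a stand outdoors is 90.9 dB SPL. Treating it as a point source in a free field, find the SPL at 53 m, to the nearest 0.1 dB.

Inverse-square spreading gives ΔL = −20·log₁₀(d₂/d₁).
ΔL = −20·log₁₀(53/5.8) = -19.22 dB, so L₂ = 90.9 + (-19.22) = 71.7 dB SPL.

71.7 dB SPL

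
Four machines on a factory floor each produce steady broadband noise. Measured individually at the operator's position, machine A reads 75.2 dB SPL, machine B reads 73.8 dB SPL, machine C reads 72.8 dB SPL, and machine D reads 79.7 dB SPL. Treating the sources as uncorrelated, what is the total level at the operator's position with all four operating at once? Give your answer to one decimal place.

Add the sources as powers (linear), then convert back to dB:
L_total = 10·log₁₀(10^(75.2/10) + 10^(73.8/10) + 10^(72.8/10) + 10^(79.7/10)) = 10·log₁₀(169500000) = 82.3 dB SPL.

82.3 dB SPL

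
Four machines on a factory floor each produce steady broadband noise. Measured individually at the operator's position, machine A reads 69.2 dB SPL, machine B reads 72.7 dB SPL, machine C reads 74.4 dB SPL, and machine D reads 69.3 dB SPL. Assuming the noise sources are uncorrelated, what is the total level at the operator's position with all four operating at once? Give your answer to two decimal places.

77.99 dB SPL

Uncorrelated sources add in intensity (power), not in dB.
L_total = 10·log₁₀(10^(69.2/10) + 10^(72.7/10) + 10^(74.4/10) + 10^(69.3/10)) = 10·log₁₀(62990000) = 77.99 dB SPL.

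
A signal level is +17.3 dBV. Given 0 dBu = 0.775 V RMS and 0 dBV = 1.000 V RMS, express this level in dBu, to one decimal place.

The offset between the scales is 20·log₁₀(0.775/1.000) = −2.214 dB.
So dBu = +17.3 + 2.214 = +19.5 dBu.

+19.5 dBu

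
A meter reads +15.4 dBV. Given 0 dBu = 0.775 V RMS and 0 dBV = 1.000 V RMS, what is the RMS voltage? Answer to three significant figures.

V = 1.000 V × 10^(+15.4/20).
= 1.000 × 5.888 = 5.89 V.

5.89 V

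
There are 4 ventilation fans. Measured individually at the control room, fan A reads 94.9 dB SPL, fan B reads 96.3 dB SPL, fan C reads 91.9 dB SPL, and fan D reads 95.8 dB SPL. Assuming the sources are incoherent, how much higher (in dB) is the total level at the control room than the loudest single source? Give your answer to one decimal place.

Incoherent sources sum as intensities:
L_total = 10·log₁₀(10^(94.9/10) + 10^(96.3/10) + 10^(91.9/10) + 10^(95.8/10)) = 101.04 dB SPL.
Excess over the loudest (96.3 dB): 101.04 − 96.3 = 4.7 dB.

4.7 dB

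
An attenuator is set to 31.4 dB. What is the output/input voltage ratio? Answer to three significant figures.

Voltage ratio = 10^(dB/20).
10^(-31.4/20) = 10^(-1.570) = 0.0269.

0.0269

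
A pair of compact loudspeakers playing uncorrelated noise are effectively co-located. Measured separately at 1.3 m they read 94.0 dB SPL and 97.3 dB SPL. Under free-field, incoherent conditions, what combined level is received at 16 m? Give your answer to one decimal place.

77.2 dB SPL

Combined at 1.3 m: 10·log₁₀(10^(94.0/10)+10^(97.3/10)) = 98.97 dB SPL.
Then apply −20·log₁₀(16/1.3) = -21.80 dB → 77.2 dB SPL.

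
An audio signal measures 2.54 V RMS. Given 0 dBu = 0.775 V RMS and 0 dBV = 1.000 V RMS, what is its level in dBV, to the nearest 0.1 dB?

+8.1 dBV

dBV = 20·log₁₀(V / 1.000 V).
20·log₁₀(2.54/1.000) = +8.1 dBV.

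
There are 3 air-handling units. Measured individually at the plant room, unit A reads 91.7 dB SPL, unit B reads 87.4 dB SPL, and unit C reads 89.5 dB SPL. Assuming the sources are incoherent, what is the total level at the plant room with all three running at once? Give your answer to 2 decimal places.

Add the sources as powers (linear), then convert back to dB:
L_total = 10·log₁₀(10^(91.7/10) + 10^(87.4/10) + 10^(89.5/10)) = 10·log₁₀(2920000000) = 94.65 dB SPL.

94.65 dB SPL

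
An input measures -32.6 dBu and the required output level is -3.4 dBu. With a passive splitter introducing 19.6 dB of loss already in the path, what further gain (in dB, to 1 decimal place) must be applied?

48.8 dB

The required make-up gain is the shortfall in the dB sum.
G = -3.4 − (-32.6) + 19.6 = 48.8 dB.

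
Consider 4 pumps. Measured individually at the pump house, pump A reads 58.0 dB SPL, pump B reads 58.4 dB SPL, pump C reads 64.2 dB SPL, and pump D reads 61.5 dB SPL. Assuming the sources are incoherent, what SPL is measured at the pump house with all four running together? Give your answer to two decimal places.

67.30 dB SPL

Incoherent sources sum as intensities:
L_total = 10·log₁₀(10^(58.0/10) + 10^(58.4/10) + 10^(64.2/10) + 10^(61.5/10)) = 10·log₁₀(5366000) = 67.30 dB SPL.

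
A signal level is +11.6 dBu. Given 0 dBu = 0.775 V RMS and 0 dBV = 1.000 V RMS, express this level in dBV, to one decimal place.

+9.4 dBV

The offset between the scales is 20·log₁₀(0.775/1.000) = −2.214 dB.
So dBV = +11.6 − 2.214 = +9.4 dBV.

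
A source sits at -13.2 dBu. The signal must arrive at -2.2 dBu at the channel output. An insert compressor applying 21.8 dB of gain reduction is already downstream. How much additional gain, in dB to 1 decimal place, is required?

32.8 dB

The required make-up gain is the shortfall in the dB sum.
G = -2.2 − (-13.2) + 21.8 = 32.8 dB.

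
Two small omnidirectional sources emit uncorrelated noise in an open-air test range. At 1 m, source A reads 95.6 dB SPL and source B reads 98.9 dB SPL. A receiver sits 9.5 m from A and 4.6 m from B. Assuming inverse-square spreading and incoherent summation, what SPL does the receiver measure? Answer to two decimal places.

86.10 dB SPL

At the listener: L_A = 95.6 − 20·log₁₀(9.5) = 76.046 dB; L_B = 98.9 − 20·log₁₀(4.6) = 85.645 dB.
Combined: 10·log₁₀(10^(76.046/10)+10^(85.645/10)) = 86.10 dB SPL.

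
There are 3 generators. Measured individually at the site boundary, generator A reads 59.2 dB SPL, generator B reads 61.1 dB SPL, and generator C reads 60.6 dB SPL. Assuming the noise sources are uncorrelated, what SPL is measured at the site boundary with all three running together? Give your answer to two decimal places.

Add the sources as powers (linear), then convert back to dB:
L_total = 10·log₁₀(10^(59.2/10) + 10^(61.1/10) + 10^(60.6/10)) = 10·log₁₀(3268000) = 65.14 dB SPL.

65.14 dB SPL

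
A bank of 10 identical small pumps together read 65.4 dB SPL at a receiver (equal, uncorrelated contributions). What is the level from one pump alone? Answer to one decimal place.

10 equal incoherent sources add 10·log₁₀(10) = 10.00 dB over one source.
L_one = 65.4 − 10.00 = 55.4 dB SPL.

55.4 dB SPL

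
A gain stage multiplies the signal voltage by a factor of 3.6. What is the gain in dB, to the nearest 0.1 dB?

11.1 dB

For a voltage ratio, dB = 20·log₁₀(V₂/V₁).
20·log₁₀(3.6) = 11.1 dB.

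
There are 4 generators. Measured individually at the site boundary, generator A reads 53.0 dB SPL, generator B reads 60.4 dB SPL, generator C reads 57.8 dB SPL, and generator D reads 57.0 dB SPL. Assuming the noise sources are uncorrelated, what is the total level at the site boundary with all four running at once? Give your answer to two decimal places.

63.80 dB SPL

Add the sources as powers (linear), then convert back to dB:
L_total = 10·log₁₀(10^(53.0/10) + 10^(60.4/10) + 10^(57.8/10) + 10^(57.0/10)) = 10·log₁₀(2400000) = 63.80 dB SPL.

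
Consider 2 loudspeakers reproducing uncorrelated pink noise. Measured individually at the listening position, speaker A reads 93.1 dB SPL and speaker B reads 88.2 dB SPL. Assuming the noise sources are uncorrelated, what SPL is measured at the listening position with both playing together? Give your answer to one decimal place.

Incoherent sources sum as intensities:
L_total = 10·log₁₀(10^(93.1/10) + 10^(88.2/10)) = 10·log₁₀(2702000000) = 94.3 dB SPL.

94.3 dB SPL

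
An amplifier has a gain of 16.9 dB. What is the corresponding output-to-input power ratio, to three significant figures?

Power ratio = 10^(dB/10).
10^(16.9/10) = 10^(1.690) = 49.0.

49.0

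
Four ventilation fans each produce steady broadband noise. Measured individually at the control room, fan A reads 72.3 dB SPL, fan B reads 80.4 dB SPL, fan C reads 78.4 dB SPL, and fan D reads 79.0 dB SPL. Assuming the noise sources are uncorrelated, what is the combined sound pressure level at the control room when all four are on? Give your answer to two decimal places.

Incoherent sources sum as intensities:
L_total = 10·log₁₀(10^(72.3/10) + 10^(80.4/10) + 10^(78.4/10) + 10^(79.0/10)) = 10·log₁₀(275200000) = 84.40 dB SPL.

84.40 dB SPL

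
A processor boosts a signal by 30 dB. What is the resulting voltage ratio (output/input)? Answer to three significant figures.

31.6

Voltage ratio = 10^(dB/20).
10^(30/20) = 10^(1.500) = 31.6.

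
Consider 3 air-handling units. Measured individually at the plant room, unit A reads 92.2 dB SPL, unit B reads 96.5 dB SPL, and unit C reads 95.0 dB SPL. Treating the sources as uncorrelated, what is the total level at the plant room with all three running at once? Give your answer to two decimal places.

Uncorrelated sources add in intensity (power), not in dB.
L_total = 10·log₁₀(10^(92.2/10) + 10^(96.5/10) + 10^(95.0/10)) = 10·log₁₀(9289000000) = 99.68 dB SPL.

99.68 dB SPL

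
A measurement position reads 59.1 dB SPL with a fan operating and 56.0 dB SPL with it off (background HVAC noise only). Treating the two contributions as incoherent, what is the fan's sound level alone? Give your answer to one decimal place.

Subtract intensities: L_src = 10·log₁₀(10^(L_total/10) − 10^(L_bg/10)).
L_src = 10·log₁₀(10^(59.1/10) − 10^(56.0/10)) = 10·log₁₀(414700) = 56.2 dB SPL.

56.2 dB SPL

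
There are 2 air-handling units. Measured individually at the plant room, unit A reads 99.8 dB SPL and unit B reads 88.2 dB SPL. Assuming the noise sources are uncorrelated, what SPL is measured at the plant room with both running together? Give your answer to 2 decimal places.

100.09 dB SPL

Add the sources as powers (linear), then convert back to dB:
L_total = 10·log₁₀(10^(99.8/10) + 10^(88.2/10)) = 10·log₁₀(10211000000) = 100.09 dB SPL.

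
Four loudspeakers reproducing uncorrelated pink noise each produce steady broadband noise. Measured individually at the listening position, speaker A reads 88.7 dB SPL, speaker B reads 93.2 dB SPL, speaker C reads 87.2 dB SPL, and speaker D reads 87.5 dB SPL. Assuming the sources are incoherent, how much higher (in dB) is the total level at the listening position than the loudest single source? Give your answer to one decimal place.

2.7 dB

Add the sources as powers (linear), then convert back to dB:
L_total = 10·log₁₀(10^(88.7/10) + 10^(93.2/10) + 10^(87.2/10) + 10^(87.5/10)) = 95.93 dB SPL.
Excess over the loudest (93.2 dB): 95.93 − 93.2 = 2.7 dB.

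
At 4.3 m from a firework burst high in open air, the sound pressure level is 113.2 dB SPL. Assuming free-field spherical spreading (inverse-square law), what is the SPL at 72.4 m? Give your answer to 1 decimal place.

88.7 dB SPL

Free-field point source: level drops by 20·log₁₀ of the distance ratio.
ΔL = −20·log₁₀(72.4/4.3) = -24.53 dB, so L₂ = 113.2 + (-24.53) = 88.7 dB SPL.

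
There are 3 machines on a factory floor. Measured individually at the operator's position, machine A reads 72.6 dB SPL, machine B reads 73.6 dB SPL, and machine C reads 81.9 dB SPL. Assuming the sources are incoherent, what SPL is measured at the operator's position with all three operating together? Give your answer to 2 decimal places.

Add the sources as powers (linear), then convert back to dB:
L_total = 10·log₁₀(10^(72.6/10) + 10^(73.6/10) + 10^(81.9/10)) = 10·log₁₀(196000000) = 82.92 dB SPL.

82.92 dB SPL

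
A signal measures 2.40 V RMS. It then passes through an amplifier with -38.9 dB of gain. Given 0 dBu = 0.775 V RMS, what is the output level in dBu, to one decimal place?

Input level: 20·log₁₀(2.40/0.775) = 9.82 dBu.
Output: 9.82 − 38.9 = -29.1 dBu.

-29.1 dBu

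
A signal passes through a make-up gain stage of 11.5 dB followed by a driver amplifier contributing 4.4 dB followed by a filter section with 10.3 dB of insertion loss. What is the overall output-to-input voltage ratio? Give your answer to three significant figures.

Net gain = 11.5 + 4.4 + (−10.3) = 5.6 dB.
Voltage ratio = 10^(5.6/20) = 1.91.

1.91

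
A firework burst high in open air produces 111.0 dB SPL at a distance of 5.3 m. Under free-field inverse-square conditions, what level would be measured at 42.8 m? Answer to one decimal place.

92.9 dB SPL

Inverse-square spreading gives ΔL = −20·log₁₀(d₂/d₁).
ΔL = −20·log₁₀(42.8/5.3) = -18.14 dB, so L₂ = 111.0 + (-18.14) = 92.9 dB SPL.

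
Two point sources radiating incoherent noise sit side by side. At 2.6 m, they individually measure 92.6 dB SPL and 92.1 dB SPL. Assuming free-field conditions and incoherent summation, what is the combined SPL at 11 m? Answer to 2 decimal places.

Combined at 2.6 m: 10·log₁₀(10^(92.6/10)+10^(92.1/10)) = 95.367 dB SPL.
Then apply −20·log₁₀(11/2.6) = -12.528 dB → 82.84 dB SPL.

82.84 dB SPL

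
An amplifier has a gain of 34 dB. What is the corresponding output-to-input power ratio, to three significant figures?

Power ratio = 10^(dB/10).
10^(34/10) = 10^(3.400) = 2510.

2510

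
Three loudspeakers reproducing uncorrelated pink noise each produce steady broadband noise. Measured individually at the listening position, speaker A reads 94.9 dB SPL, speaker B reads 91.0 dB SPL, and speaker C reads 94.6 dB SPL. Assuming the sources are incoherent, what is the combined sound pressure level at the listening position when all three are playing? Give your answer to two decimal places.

98.59 dB SPL

Uncorrelated sources add in intensity (power), not in dB.
L_total = 10·log₁₀(10^(94.9/10) + 10^(91.0/10) + 10^(94.6/10)) = 10·log₁₀(7233000000) = 98.59 dB SPL.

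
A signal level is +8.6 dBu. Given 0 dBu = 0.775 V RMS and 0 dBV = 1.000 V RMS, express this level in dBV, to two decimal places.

+6.39 dBV

The offset between the scales is 20·log₁₀(0.775/1.000) = −2.214 dB.
So dBV = +8.6 − 2.214 = +6.39 dBV.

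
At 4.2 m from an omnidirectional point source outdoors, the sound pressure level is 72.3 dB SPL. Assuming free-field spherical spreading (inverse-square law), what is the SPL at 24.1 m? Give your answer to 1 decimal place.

57.1 dB SPL

Inverse-square spreading gives ΔL = −20·log₁₀(d₂/d₁).
ΔL = −20·log₁₀(24.1/4.2) = -15.18 dB, so L₂ = 72.3 + (-15.18) = 57.1 dB SPL.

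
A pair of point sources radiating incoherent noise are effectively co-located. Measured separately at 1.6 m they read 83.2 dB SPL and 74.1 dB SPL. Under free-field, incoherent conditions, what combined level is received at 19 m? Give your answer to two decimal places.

62.21 dB SPL

Combined at 1.6 m: 10·log₁₀(10^(83.2/10)+10^(74.1/10)) = 83.704 dB SPL.
Then apply −20·log₁₀(19/1.6) = -21.493 dB → 62.21 dB SPL.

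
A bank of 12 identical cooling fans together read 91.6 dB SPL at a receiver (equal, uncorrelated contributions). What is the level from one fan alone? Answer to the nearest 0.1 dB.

80.8 dB SPL

12 equal incoherent sources add 10·log₁₀(12) = 10.79 dB over one source.
L_one = 91.6 − 10.79 = 80.8 dB SPL.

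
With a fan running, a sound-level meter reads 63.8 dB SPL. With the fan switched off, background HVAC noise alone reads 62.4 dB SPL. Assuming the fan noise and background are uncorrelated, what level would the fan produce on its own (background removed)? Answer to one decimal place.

Remove the background by subtracting linear intensities:
L_src = 10·log₁₀(10^(63.8/10) − 10^(62.4/10)) = 10·log₁₀(661000) = 58.2 dB SPL.

58.2 dB SPL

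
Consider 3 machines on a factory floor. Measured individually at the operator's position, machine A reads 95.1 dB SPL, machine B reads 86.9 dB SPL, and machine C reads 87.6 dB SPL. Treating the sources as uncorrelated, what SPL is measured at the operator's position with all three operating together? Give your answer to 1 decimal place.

96.3 dB SPL

Incoherent sources sum as intensities:
L_total = 10·log₁₀(10^(95.1/10) + 10^(86.9/10) + 10^(87.6/10)) = 10·log₁₀(4301000000) = 96.3 dB SPL.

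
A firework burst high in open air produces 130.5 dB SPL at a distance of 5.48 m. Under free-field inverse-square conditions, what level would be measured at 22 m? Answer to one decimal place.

118.4 dB SPL

Inverse-square spreading gives ΔL = −20·log₁₀(d₂/d₁).
ΔL = −20·log₁₀(22/5.48) = -12.07 dB, so L₂ = 130.5 + (-12.07) = 118.4 dB SPL.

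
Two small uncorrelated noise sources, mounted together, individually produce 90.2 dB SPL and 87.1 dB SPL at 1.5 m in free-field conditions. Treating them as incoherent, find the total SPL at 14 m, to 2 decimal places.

Combined at 1.5 m: 10·log₁₀(10^(90.2/10)+10^(87.1/10)) = 91.931 dB SPL.
Then apply −20·log₁₀(14/1.5) = -19.401 dB → 72.53 dB SPL.

72.53 dB SPL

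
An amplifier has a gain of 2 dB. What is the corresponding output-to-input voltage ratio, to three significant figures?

Voltage ratio = 10^(dB/20).
10^(2/20) = 10^(0.1000) = 1.26.

1.26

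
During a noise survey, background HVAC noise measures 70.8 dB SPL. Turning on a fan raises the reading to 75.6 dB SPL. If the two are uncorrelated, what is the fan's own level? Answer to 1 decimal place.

Background correction is a power subtraction:
L_src = 10·log₁₀(10^(75.6/10) − 10^(70.8/10)) = 10·log₁₀(24290000) = 73.9 dB SPL.

73.9 dB SPL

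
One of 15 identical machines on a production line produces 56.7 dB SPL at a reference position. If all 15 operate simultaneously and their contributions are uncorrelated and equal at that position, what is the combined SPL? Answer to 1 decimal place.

15 equal incoherent sources raise the level by 10·log₁₀(15) = 11.76 dB.
L_total = 56.7 + 11.76 = 68.5 dB SPL.

68.5 dB SPL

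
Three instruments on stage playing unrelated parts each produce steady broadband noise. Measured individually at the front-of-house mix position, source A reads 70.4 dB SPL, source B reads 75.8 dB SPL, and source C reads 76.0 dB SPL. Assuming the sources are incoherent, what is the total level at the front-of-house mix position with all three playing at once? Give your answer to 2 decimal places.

79.48 dB SPL

Uncorrelated sources add in intensity (power), not in dB.
L_total = 10·log₁₀(10^(70.4/10) + 10^(75.8/10) + 10^(76.0/10)) = 10·log₁₀(88790000) = 79.48 dB SPL.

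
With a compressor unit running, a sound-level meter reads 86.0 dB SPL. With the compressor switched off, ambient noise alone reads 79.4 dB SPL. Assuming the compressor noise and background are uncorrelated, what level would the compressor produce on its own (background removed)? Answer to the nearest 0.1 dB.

Remove the background by subtracting linear intensities:
L_src = 10·log₁₀(10^(86.0/10) − 10^(79.4/10)) = 10·log₁₀(311000000) = 84.9 dB SPL.

84.9 dB SPL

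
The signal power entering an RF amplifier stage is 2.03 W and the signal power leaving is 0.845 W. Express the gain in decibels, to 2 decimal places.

For a power ratio, dB = 10·log₁₀(P₂/P₁).
10·log₁₀(0.845/2.03) = 10·log₁₀(0.4163) = -3.81 dB.

-3.81 dB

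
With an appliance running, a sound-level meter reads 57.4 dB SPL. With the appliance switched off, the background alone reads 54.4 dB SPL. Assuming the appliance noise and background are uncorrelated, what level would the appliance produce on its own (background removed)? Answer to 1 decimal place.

54.4 dB SPL

Background correction is a power subtraction:
L_src = 10·log₁₀(10^(57.4/10) − 10^(54.4/10)) = 10·log₁₀(274100) = 54.4 dB SPL.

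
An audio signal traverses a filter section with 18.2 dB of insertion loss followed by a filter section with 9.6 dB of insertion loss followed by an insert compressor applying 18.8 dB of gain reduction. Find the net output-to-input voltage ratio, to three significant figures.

Net gain = (−18.2) + (−9.6) + (−18.8) = -46.6 dB.
Voltage ratio = 10^(-46.6/20) = 0.00468.

0.00468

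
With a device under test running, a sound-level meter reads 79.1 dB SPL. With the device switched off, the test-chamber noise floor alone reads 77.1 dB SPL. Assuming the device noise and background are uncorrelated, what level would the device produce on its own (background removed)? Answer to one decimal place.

Background correction is a power subtraction:
L_src = 10·log₁₀(10^(79.1/10) − 10^(77.1/10)) = 10·log₁₀(30000000) = 74.8 dB SPL.

74.8 dB SPL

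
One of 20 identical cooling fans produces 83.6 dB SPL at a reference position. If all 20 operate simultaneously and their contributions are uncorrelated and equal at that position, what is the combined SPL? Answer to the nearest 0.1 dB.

20 equal incoherent sources raise the level by 10·log₁₀(20) = 13.01 dB.
L_total = 83.6 + 13.01 = 96.6 dB SPL.

96.6 dB SPL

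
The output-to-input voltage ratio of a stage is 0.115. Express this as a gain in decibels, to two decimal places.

-18.79 dB

Voltage ratio → dB uses the 20·log₁₀ form:
20·log₁₀(0.115) = -18.79 dB.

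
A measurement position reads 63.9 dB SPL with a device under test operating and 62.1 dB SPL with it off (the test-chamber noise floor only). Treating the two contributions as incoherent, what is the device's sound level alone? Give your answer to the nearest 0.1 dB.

Subtract intensities: L_src = 10·log₁₀(10^(L_total/10) − 10^(L_bg/10)).
L_src = 10·log₁₀(10^(63.9/10) − 10^(62.1/10)) = 10·log₁₀(832900) = 59.2 dB SPL.

59.2 dB SPL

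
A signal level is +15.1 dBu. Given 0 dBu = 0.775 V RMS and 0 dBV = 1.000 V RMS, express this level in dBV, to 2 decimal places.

The offset between the scales is 20·log₁₀(0.775/1.000) = −2.214 dB.
So dBV = +15.1 − 2.214 = +12.89 dBV.

+12.89 dBV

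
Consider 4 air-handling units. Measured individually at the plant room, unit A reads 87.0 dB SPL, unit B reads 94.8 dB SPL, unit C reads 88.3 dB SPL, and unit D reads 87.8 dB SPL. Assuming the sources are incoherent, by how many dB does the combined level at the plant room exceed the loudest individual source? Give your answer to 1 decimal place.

2.0 dB

Uncorrelated sources add in intensity (power), not in dB.
L_total = 10·log₁₀(10^(87.0/10) + 10^(94.8/10) + 10^(88.3/10) + 10^(87.8/10)) = 96.81 dB SPL.
Excess over the loudest (94.8 dB): 96.81 − 94.8 = 2.0 dB.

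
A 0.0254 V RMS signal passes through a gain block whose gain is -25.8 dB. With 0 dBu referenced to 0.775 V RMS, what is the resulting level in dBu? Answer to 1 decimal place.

-55.5 dBu

Input level: 20·log₁₀(0.0254/0.775) = -29.69 dBu.
Output: -29.69 − 25.8 = -55.5 dBu.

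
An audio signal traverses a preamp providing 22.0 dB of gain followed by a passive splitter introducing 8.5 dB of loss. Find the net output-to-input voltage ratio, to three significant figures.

Net gain = 22.0 + (−8.5) = 13.5 dB.
Voltage ratio = 10^(13.5/20) = 4.73.

4.73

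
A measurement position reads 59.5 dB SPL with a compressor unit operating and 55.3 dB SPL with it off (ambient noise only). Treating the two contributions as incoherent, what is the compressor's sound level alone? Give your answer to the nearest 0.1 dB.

57.4 dB SPL

Background correction is a power subtraction:
L_src = 10·log₁₀(10^(59.5/10) − 10^(55.3/10)) = 10·log₁₀(552400) = 57.4 dB SPL.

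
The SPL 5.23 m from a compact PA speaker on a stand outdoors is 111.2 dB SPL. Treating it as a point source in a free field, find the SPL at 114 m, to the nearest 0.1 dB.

For a point source in a free field, ΔL = −20·log₁₀(d₂/d₁).
ΔL = −20·log₁₀(114/5.23) = -26.77 dB, so L₂ = 111.2 + (-26.77) = 84.4 dB SPL.

84.4 dB SPL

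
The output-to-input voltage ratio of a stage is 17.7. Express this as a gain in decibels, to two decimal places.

24.96 dB

For a voltage ratio, dB = 20·log₁₀(V₂/V₁).
20·log₁₀(17.7) = 24.96 dB.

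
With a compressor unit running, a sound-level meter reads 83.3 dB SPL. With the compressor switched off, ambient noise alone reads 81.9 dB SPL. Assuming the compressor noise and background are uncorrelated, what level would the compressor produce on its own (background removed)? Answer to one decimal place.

77.7 dB SPL

Subtract intensities: L_src = 10·log₁₀(10^(L_total/10) − 10^(L_bg/10)).
L_src = 10·log₁₀(10^(83.3/10) − 10^(81.9/10)) = 10·log₁₀(58910000) = 77.7 dB SPL.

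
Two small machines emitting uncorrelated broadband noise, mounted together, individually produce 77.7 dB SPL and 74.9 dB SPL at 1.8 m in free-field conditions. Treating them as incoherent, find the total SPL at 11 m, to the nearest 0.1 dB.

63.8 dB SPL

Combined at 1.8 m: 10·log₁₀(10^(77.7/10)+10^(74.9/10)) = 79.53 dB SPL.
Then apply −20·log₁₀(11/1.8) = -15.72 dB → 63.8 dB SPL.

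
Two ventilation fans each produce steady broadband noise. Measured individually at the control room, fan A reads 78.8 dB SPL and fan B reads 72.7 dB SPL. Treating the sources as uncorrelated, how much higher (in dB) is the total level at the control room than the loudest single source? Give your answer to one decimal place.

Add the sources as powers (linear), then convert back to dB:
L_total = 10·log₁₀(10^(78.8/10) + 10^(72.7/10)) = 79.75 dB SPL.
Excess over the loudest (78.8 dB): 79.75 − 78.8 = 1.0 dB.

1.0 dB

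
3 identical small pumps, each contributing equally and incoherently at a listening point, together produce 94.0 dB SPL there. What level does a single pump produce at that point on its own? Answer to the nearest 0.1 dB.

89.2 dB SPL

3 equal incoherent sources add 10·log₁₀(3) = 4.77 dB over one source.
L_one = 94.0 − 4.77 = 89.2 dB SPL.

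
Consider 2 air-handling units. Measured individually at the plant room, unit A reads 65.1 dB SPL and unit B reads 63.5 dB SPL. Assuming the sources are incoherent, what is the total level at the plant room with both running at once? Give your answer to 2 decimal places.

67.38 dB SPL

Uncorrelated sources add in intensity (power), not in dB.
L_total = 10·log₁₀(10^(65.1/10) + 10^(63.5/10)) = 10·log₁₀(5475000) = 67.38 dB SPL.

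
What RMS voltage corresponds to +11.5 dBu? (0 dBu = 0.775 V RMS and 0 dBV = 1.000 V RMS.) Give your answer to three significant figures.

2.91 V

V = 0.775 V × 10^(+11.5/20).
= 0.775 × 3.758 = 2.91 V.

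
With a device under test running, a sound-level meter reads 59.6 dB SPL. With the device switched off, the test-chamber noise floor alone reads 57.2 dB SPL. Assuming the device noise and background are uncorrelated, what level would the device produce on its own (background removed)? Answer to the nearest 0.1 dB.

Subtract intensities: L_src = 10·log₁₀(10^(L_total/10) − 10^(L_bg/10)).
L_src = 10·log₁₀(10^(59.6/10) − 10^(57.2/10)) = 10·log₁₀(387200) = 55.9 dB SPL.

55.9 dB SPL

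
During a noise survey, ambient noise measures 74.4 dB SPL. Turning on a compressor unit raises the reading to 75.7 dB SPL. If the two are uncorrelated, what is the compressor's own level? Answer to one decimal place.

69.8 dB SPL

Remove the background by subtracting linear intensities:
L_src = 10·log₁₀(10^(75.7/10) − 10^(74.4/10)) = 10·log₁₀(9611000) = 69.8 dB SPL.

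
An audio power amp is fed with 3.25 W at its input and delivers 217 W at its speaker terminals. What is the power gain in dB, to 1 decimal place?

18.2 dB

Power ratio → dB uses the 10·log₁₀ form:
10·log₁₀(217/3.25) = 10·log₁₀(66.77) = 18.2 dB.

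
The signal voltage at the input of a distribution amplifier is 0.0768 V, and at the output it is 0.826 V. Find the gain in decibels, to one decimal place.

Voltage ratio → dB uses the 20·log₁₀ form:
20·log₁₀(0.826/0.0768) = 20·log₁₀(10.76) = 20.6 dB.

20.6 dB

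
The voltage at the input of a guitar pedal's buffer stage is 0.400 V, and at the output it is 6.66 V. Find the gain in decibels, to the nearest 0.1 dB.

Voltage is an amplitude quantity, so gain = 20·log₁₀(V_out/V_in).
20·log₁₀(6.66/0.400) = 20·log₁₀(16.65) = 24.4 dB.

24.4 dB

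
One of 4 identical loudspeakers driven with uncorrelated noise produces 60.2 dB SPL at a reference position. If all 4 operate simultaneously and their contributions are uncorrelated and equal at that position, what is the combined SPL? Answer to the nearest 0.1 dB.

66.2 dB SPL

4 equal incoherent sources raise the level by 10·log₁₀(4) = 6.02 dB.
L_total = 60.2 + 6.02 = 66.2 dB SPL.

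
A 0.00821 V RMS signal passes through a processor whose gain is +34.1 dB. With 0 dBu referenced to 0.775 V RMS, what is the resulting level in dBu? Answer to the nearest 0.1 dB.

-5.4 dBu

Input level: 20·log₁₀(0.00821/0.775) = -39.50 dBu.
Output: -39.50 + 34.1 = -5.4 dBu.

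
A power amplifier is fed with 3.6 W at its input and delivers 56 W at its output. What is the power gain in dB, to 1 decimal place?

11.9 dB

For a power ratio, dB = 10·log₁₀(P₂/P₁).
10·log₁₀(56/3.6) = 10·log₁₀(15.56) = 11.9 dB.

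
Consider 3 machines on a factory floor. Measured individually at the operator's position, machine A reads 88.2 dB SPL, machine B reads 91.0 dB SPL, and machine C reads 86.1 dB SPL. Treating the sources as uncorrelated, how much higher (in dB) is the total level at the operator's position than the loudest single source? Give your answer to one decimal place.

Uncorrelated sources add in intensity (power), not in dB.
L_total = 10·log₁₀(10^(88.2/10) + 10^(91.0/10) + 10^(86.1/10)) = 93.67 dB SPL.
Excess over the loudest (91.0 dB): 93.67 − 91.0 = 2.7 dB.

2.7 dB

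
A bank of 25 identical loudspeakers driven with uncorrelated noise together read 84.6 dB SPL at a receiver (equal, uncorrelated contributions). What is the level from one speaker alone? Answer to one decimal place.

25 equal incoherent sources add 10·log₁₀(25) = 13.98 dB over one source.
L_one = 84.6 − 13.98 = 70.6 dB SPL.

70.6 dB SPL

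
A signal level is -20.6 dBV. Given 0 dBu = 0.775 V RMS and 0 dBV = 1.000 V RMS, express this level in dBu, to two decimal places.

The offset between the scales is 20·log₁₀(0.775/1.000) = −2.214 dB.
So dBu = -20.6 + 2.214 = -18.39 dBu.

-18.39 dBu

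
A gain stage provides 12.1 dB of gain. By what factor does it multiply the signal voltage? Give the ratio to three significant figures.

4.03

Voltage ratio = 10^(dB/20).
10^(12.1/20) = 10^(0.6050) = 4.03.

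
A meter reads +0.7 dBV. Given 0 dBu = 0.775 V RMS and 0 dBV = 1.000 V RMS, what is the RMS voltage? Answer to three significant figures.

V = 1.000 V × 10^(+0.7/20).
= 1.000 × 1.084 = 1.08 V.

1.08 V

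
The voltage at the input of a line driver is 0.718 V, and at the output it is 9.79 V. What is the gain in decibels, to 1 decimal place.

22.7 dB

Voltage ratio → dB uses the 20·log₁₀ form:
20·log₁₀(9.79/0.718) = 20·log₁₀(13.64) = 22.7 dB.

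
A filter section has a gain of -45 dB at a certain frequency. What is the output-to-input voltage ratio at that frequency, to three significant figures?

0.00562

Voltage ratio = 10^(dB/20).
10^(-45/20) = 10^(-2.250) = 0.00562.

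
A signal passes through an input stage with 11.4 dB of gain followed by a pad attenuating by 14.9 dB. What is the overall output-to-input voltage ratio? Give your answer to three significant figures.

Net gain = 11.4 + (−14.9) = -3.5 dB.
Voltage ratio = 10^(-3.5/20) = 0.668.

0.668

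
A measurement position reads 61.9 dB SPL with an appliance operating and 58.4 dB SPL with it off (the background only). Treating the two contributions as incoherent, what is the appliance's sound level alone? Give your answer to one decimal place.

59.3 dB SPL

Subtract intensities: L_src = 10·log₁₀(10^(L_total/10) − 10^(L_bg/10)).
L_src = 10·log₁₀(10^(61.9/10) − 10^(58.4/10)) = 10·log₁₀(857000) = 59.3 dB SPL.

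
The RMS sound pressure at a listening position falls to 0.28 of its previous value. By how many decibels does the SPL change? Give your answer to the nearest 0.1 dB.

-11.1 dB

SPL change from a pressure ratio uses the 20·log₁₀ form:
20·log₁₀(0.28) = -11.1 dB.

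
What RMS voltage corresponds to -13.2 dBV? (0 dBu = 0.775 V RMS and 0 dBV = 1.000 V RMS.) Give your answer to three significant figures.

0.219 V

V = 1.000 V × 10^(-13.2/20).
= 1.000 × 0.2188 = 0.219 V.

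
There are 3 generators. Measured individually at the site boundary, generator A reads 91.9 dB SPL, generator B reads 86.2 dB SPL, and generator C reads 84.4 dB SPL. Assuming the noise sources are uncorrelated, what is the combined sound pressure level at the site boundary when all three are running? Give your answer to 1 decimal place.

Uncorrelated sources add in intensity (power), not in dB.
L_total = 10·log₁₀(10^(91.9/10) + 10^(86.2/10) + 10^(84.4/10)) = 10·log₁₀(2241000000) = 93.5 dB SPL.

93.5 dB SPL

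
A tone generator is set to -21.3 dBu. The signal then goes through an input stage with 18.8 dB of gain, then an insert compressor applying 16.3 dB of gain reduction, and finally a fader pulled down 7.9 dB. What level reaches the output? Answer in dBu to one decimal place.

-26.7 dBu

In dB, series stages simply add:
-21.3 + 18.8 − 16.3 − 7.9 = -26.7 dBu.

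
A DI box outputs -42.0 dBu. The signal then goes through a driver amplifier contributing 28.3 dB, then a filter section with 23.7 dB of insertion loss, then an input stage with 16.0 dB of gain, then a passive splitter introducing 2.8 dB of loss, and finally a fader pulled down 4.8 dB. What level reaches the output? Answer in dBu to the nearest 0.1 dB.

Cascaded gains and losses add directly in dB.
-42.0 + 28.3 − 23.7 + 16.0 − 2.8 − 4.8 = -29.0 dBu.

-29.0 dBu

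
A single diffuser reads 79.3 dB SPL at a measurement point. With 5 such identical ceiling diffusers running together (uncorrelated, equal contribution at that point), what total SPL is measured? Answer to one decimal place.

86.3 dB SPL

5 equal incoherent sources raise the level by 10·log₁₀(5) = 6.99 dB.
L_total = 79.3 + 6.99 = 86.3 dB SPL.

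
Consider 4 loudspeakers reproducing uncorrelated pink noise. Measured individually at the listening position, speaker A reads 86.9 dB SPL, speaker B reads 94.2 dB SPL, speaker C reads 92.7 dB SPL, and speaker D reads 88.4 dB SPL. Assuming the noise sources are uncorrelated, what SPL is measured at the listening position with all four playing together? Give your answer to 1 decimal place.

97.5 dB SPL

Uncorrelated sources add in intensity (power), not in dB.
L_total = 10·log₁₀(10^(86.9/10) + 10^(94.2/10) + 10^(92.7/10) + 10^(88.4/10)) = 10·log₁₀(5674000000) = 97.5 dB SPL.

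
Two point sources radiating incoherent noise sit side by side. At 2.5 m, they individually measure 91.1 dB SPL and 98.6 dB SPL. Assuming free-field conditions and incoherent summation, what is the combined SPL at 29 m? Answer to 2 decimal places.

Combined at 2.5 m: 10·log₁₀(10^(91.1/10)+10^(98.6/10)) = 99.311 dB SPL.
Then apply −20·log₁₀(29/2.5) = -21.289 dB → 78.02 dB SPL.

78.02 dB SPL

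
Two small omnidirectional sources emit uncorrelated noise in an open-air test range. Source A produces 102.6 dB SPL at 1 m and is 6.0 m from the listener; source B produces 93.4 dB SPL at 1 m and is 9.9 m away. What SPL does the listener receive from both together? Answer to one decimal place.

87.2 dB SPL

At the listener: L_A = 102.6 − 20·log₁₀(6.0) = 87.04 dB; L_B = 93.4 − 20·log₁₀(9.9) = 73.49 dB.
Combined: 10·log₁₀(10^(87.04/10)+10^(73.49/10)) = 87.2 dB SPL.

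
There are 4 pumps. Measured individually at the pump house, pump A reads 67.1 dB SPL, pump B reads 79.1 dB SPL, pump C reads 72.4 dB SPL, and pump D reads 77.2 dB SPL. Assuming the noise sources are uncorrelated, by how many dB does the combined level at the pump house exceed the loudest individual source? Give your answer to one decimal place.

2.8 dB

Add the sources as powers (linear), then convert back to dB:
L_total = 10·log₁₀(10^(67.1/10) + 10^(79.1/10) + 10^(72.4/10) + 10^(77.2/10)) = 81.94 dB SPL.
Excess over the loudest (79.1 dB): 81.94 − 79.1 = 2.8 dB.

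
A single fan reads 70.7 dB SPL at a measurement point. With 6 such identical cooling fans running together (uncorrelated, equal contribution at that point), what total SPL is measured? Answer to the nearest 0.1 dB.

6 equal incoherent sources raise the level by 10·log₁₀(6) = 7.78 dB.
L_total = 70.7 + 7.78 = 78.5 dB SPL.

78.5 dB SPL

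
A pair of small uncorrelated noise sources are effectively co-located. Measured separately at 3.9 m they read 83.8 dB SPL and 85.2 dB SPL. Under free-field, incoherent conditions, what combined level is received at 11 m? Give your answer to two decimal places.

78.56 dB SPL

Combined at 3.9 m: 10·log₁₀(10^(83.8/10)+10^(85.2/10)) = 87.566 dB SPL.
Then apply −20·log₁₀(11/3.9) = -9.007 dB → 78.56 dB SPL.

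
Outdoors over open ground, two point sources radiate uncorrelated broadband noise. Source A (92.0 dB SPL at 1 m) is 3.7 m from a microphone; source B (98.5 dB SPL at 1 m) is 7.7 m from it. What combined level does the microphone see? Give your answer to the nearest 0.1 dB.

83.7 dB SPL

At the listener: L_A = 92.0 − 20·log₁₀(3.7) = 80.64 dB; L_B = 98.5 − 20·log₁₀(7.7) = 80.77 dB.
Combined: 10·log₁₀(10^(80.64/10)+10^(80.77/10)) = 83.7 dB SPL.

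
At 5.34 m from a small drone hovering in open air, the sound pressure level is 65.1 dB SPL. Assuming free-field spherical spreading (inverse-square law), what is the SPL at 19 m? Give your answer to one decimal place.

54.1 dB SPL

Inverse-square spreading gives ΔL = −20·log₁₀(d₂/d₁).
ΔL = −20·log₁₀(19/5.34) = -11.02 dB, so L₂ = 65.1 + (-11.02) = 54.1 dB SPL.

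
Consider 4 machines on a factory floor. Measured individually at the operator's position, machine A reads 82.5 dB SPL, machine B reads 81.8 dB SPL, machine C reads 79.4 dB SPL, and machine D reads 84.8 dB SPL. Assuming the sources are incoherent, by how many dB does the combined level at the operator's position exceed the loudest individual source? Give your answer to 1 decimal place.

3.8 dB

Uncorrelated sources add in intensity (power), not in dB.
L_total = 10·log₁₀(10^(82.5/10) + 10^(81.8/10) + 10^(79.4/10) + 10^(84.8/10)) = 88.56 dB SPL.
Excess over the loudest (84.8 dB): 88.56 − 84.8 = 3.8 dB.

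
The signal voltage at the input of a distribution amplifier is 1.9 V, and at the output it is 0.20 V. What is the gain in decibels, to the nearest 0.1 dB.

-19.6 dB

Voltage is an amplitude quantity, so gain = 20·log₁₀(V_out/V_in).
20·log₁₀(0.20/1.9) = 20·log₁₀(0.1053) = -19.6 dB.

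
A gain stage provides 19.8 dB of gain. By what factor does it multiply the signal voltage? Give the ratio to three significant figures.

9.77

Voltage ratio = 10^(dB/20).
10^(19.8/20) = 10^(0.9900) = 9.77.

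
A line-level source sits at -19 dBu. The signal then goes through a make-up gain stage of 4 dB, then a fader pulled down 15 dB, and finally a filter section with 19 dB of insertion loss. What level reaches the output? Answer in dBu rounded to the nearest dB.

Cascaded gains and losses add directly in dB.
-19 + 4 − 15 − 19 = -49 dBu.

-49 dBu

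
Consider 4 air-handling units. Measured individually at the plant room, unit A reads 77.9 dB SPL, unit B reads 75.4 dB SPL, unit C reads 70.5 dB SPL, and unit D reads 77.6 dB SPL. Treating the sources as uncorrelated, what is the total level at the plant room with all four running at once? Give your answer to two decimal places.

Uncorrelated sources add in intensity (power), not in dB.
L_total = 10·log₁₀(10^(77.9/10) + 10^(75.4/10) + 10^(70.5/10) + 10^(77.6/10)) = 10·log₁₀(165100000) = 82.18 dB SPL.

82.18 dB SPL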